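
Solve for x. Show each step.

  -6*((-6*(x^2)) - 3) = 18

Step 1. [-6*((-6*(x^2)) - 3) = 18] leading coefficient -6: divide by -6, so div: (-6*(x^2)) - 3 = -3.
Step 2. [(-6*(x^2)) - 3 = -3] the outer -3 inverts by adding 3. So sub: -6*(x^2) = 0.
Step 3. [-6*(x^2) = 0] leading coefficient -6: divide by -6. So div: x^2 = 0.
Step 4. [x^2 = 0] LHS squared, RHS 0 ≥ 0: apply √ (±), so sqrt: x = 0.

Answer: x ∈ {0}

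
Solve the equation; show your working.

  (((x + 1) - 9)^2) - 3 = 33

Step 1. [(((x + 1) - 9)^2) - 3 = 33] 3 comes off first (add 3). So sub: ((x + 1) - 9)^2 = 36.
Step 2. [((x + 1) - 9)^2 = 36] 36 ≥ 0, LHS is (·)² — take ±√ ⇒ sqrt: (x + 1) - 9 = 6 or -6.
Step 3. [(x + 1) - 9 = 6 or -6] -9 is outermost — add 9 both sides, so sub: x + 1 = 15 or 3.
Step 4. [x + 1 = 15 or 3] subtract 1: x sits inside (… + 1) ⇒ sub: x = 14 or 2.

Answer: x ∈ {2, 14}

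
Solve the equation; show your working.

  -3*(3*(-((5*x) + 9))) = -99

Step 1. [-3*(3*(-((5*x) + 9))) = -99] -3·(inner) — divide through by -3, so div: 3*(-((5*x) + 9)) = 33.
Step 2. [3*(-((5*x) + 9)) = 33] 3·(inner) — divide through by 3, so div: -((5*x) + 9) = 11.
Step 3. [-((5*x) + 9) = 11] LHS negated; negate both sides ⇒ neg: (5*x) + 9 = -11.
Step 4. [(5*x) + 9 = -11] +9 is outermost — subtract 9 both sides ⇒ sub: 5*x = -20.
Step 5. [5*x = -20] divide by the outer 5, so div: x = -4.

Answer: x ∈ {-4}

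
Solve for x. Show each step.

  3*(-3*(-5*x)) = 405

Step 1. [3*(-3*(-5*x)) = 405] 3·(inner) — divide through by 3 ⇒ div: -3*(-5*x) = 135.
Step 2. [-3*(-5*x) = 135] LHS = -3·(…); ÷-3 both sides. So div: -5*x = -45.
Step 3. [-5*x = -45] -5·(inner) — divide through by -5. So div: x = 9.

Answer: x ∈ {9}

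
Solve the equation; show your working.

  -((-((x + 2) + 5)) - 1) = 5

Step 1. [-((-((x + 2) + 5)) - 1) = 5] flip signs both sides, so neg: (-((x + 2) + 5)) - 1 = -5.
Step 2. [(-((x + 2) + 5)) - 1 = -5] -1 is outermost — add 1 both sides ⇒ sub: -((x + 2) + 5) = -4.
Step 3. [-((x + 2) + 5) = -4] LHS negated; negate both sides ⇒ neg: (x + 2) + 5 = 4.
Step 4. [(x + 2) + 5 = 4] subtract 5: x sits inside (… + 5). So sub: x + 2 = -1.
Step 5. [x + 2 = -1] +2 is outermost — subtract 2 both sides ⇒ sub: x = -3.

Answer: x ∈ {-3}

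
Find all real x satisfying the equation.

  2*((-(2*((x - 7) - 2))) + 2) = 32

Step 1. [2*((-(2*((x - 7) - 2))) + 2) = 32] leading coefficient 2: divide by 2, so div: (-(2*((x - 7) - 2))) + 2 = 16.
Step 2. [(-(2*((x - 7) - 2))) + 2 = 16] +2 is outermost — subtract 2 both sides, so sub: -(2*((x - 7) - 2)) = 14.
Step 3. [-(2*((x - 7) - 2)) = 14] LHS negated; negate both sides ⇒ neg: 2*((x - 7) - 2) = -14.
Step 4. [2*((x - 7) - 2) = -14] divide by the outer 2. So div: (x - 7) - 2 = -7.
Step 5. [(x - 7) - 2 = -7] the outer -2 inverts by adding 2. So sub: x - 7 = -5.
Step 6. [x - 7 = -5] add 7: x sits inside (… - 7). So sub: x = 2.

Answer: x ∈ {2}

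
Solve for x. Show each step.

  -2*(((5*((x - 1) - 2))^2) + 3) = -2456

Step 1. [-2*(((5*((x - 1) - 2))^2) + 3) = -2456] LHS = -2·(…); ÷-2 both sides. So div: ((5*((x - 1) - 2))^2) + 3 = 1228.
Step 2. [((5*((x - 1) - 2))^2) + 3 = 1228] the outer +3 inverts by subtracting 3 ⇒ sub: (5*((x - 1) - 2))^2 = 1225.
Step 3. [(5*((x - 1) - 2))^2 = 1225] √ both sides: 1225 ≥ 0 gives two branches ⇒ sqrt: 5*((x - 1) - 2) = 35 or -35.
Step 4. [5*((x - 1) - 2) = 35 or -35] LHS = 5·(…); ÷5 both sides ⇒ div: (x - 1) - 2 = 7 or -7.
Step 5. [(x - 1) - 2 = 7 or -7] the outer -2 inverts by adding 2, so sub: x - 1 = 9 or -5.
Step 6. [x - 1 = 9 or -5] 1 comes off first (add 1) ⇒ sub: x = 10 or -4.

Answer: x ∈ {-4, 10}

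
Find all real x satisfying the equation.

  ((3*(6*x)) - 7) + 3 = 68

Step 1. [((3*(6*x)) - 7) + 3 = 68] +3 is outermost — subtract 3 both sides ⇒ sub: (3*(6*x)) - 7 = 65.
Step 2. [(3*(6*x)) - 7 = 65] peel the -7: add 7 from each side. So sub: 3*(6*x) = 72.
Step 3. [3*(6*x) = 72] leading coefficient 3: divide by 3, so div: 6*x = 24.
Step 4. [6*x = 24] 6 out front; divide by 6, so div: x = 4.

Answer: x ∈ {4}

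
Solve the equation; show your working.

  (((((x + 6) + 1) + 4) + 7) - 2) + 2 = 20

Step 1. [(((((x + 6) + 1) + 4) + 7) - 2) + 2 = 20] 2 comes off first (subtract 2), so sub: ((((x + 6) + 1) + 4) + 7) - 2 = 18.
Step 2. [((((x + 6) + 1) + 4) + 7) - 2 = 18] add 2: x sits inside (… - 2) ⇒ sub: (((x + 6) + 1) + 4) + 7 = 20.
Step 3. [(((x + 6) + 1) + 4) + 7 = 20] subtract 7: x sits inside (… + 7), so sub: ((x + 6) + 1) + 4 = 13.
Step 4. [((x + 6) + 1) + 4 = 13] the outer +4 inverts by subtracting 4 ⇒ sub: (x + 6) + 1 = 9.
Step 5. [(x + 6) + 1 = 9] subtract 1: x sits inside (… + 1) ⇒ sub: x + 6 = 8.
Step 6. [x + 6 = 8] subtract 6: x sits inside (… + 6), so sub: x = 2.

Answer: x ∈ {2}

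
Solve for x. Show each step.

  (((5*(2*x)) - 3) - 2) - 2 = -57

Step 1. [(((5*(2*x)) - 3) - 2) - 2 = -57] add 2: x sits inside (… - 2), so sub: ((5*(2*x)) - 3) - 2 = -55.
Step 2. [((5*(2*x)) - 3) - 2 = -55] -2 is outermost — add 2 both sides. So sub: (5*(2*x)) - 3 = -53.
Step 3. [(5*(2*x)) - 3 = -53] -3 is outermost — add 3 both sides. So sub: 5*(2*x) = -50.
Step 4. [5*(2*x) = -50] 5 out front; divide by 5. So div: 2*x = -10.
Step 5. [2*x = -10] 2·(inner) — divide through by 2. So div: x = -5.

Answer: x ∈ {-5}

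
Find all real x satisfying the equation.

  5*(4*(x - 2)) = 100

Step 1. [5*(4*(x - 2)) = 100] divide by the outer 5. So div: 4*(x - 2) = 20.
Step 2. [4*(x - 2) = 20] LHS = 4·(…); ÷4 both sides, so div: x - 2 = 5.
Step 3. [x - 2 = 5] peel the -2: add 2 from each side, so sub: x = 7.

Answer: x ∈ {7}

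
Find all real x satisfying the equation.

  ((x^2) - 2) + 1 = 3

Step 1. [((x^2) - 2) + 1 = 3] 1 comes off first (subtract 1), so sub: (x^2) - 2 = 2.
Step 2. [(x^2) - 2 = 2] 2 comes off first (add 2). So sub: x^2 = 4.
Step 3. [x^2 = 4] √ both sides: 4 ≥ 0 gives two branches, so sqrt: x = 2 or -2.

Answer: x ∈ {-2, 2}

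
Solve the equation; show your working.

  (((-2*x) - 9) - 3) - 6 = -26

Step 1. [(((-2*x) - 9) - 3) - 6 = -26] -6 is outermost — add 6 both sides ⇒ sub: ((-2*x) - 9) - 3 = -20.
Step 2. [((-2*x) - 9) - 3 = -20] peel the -3: add 3 from each side, so sub: (-2*x) - 9 = -17.
Step 3. [(-2*x) - 9 = -17] the outer -9 inverts by adding 9 ⇒ sub: -2*x = -8.
Step 4. [-2*x = -8] divide by the outer -2. So div: x = 4.

Answer: x ∈ {4}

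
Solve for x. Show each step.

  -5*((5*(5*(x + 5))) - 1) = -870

Step 1. [-5*((5*(5*(x + 5))) - 1) = -870] leading coefficient -5: divide by -5. So div: (5*(5*(x + 5))) - 1 = 174.
Step 2. [(5*(5*(x + 5))) - 1 = 174] 1 comes off first (add 1). So sub: 5*(5*(x + 5)) = 175.
Step 3. [5*(5*(x + 5)) = 175] leading coefficient 5: divide by 5. So div: 5*(x + 5) = 35.
Step 4. [5*(x + 5) = 35] 5·(inner) — divide through by 5, so div: x + 5 = 7.
Step 5. [x + 5 = 7] subtract 5: x sits inside (… + 5). So sub: x = 2.

Answer: x ∈ {2}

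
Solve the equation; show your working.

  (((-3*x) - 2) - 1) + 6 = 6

Step 1. [(((-3*x) - 2) - 1) + 6 = 6] 6 comes off first (subtract 6) ⇒ sub: ((-3*x) - 2) - 1 = 0.
Step 2. [((-3*x) - 2) - 1 = 0] 1 comes off first (add 1). So sub: (-3*x) - 2 = 1.
Step 3. [(-3*x) - 2 = 1] the outer -2 inverts by adding 2 ⇒ sub: -3*x = 3.
Step 4. [-3*x = 3] -3 out front; divide by -3 ⇒ div: x = -1.

Answer: x ∈ {-1}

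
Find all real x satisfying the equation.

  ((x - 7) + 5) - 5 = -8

Step 1. [((x - 7) + 5) - 5 = -8] add 5: x sits inside (… - 5), so sub: (x - 7) + 5 = -3.
Step 2. [(x - 7) + 5 = -3] peel the +5: subtract 5 from each side. So sub: x - 7 = -8.
Step 3. [x - 7 = -8] the outer -7 inverts by adding 7 ⇒ sub: x = -1.

Answer: x ∈ {-1}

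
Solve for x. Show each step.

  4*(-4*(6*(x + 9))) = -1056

Step 1. [4*(-4*(6*(x + 9))) = -1056] divide by the outer 4 ⇒ div: -4*(6*(x + 9)) = -264.
Step 2. [-4*(6*(x + 9)) = -264] LHS = -4·(…); ÷-4 both sides ⇒ div: 6*(x + 9) = 66.
Step 3. [6*(x + 9) = 66] divide by the outer 6 ⇒ div: x + 9 = 11.
Step 4. [x + 9 = 11] peel the +9: subtract 9 from each side, so sub: x = 2.

Answer: x ∈ {2}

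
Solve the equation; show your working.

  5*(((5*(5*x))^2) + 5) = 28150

Step 1. [5*(((5*(5*x))^2) + 5) = 28150] divide by the outer 5. So div: ((5*(5*x))^2) + 5 = 5630.
Step 2. [((5*(5*x))^2) + 5 = 5630] peel the +5: subtract 5 from each side, so sub: (5*(5*x))^2 = 5625.
Step 3. [(5*(5*x))^2 = 5625] LHS squared, RHS 5625 ≥ 0: apply √ (±). So sqrt: 5*(5*x) = 75 or -75.
Step 4. [5*(5*x) = 75 or -75] leading coefficient 5: divide by 5 ⇒ div: 5*x = 15 or -15.
Step 5. [5*x = 15 or -15] divide by the outer 5. So div: x = 3 or -3.

Answer: x ∈ {-3, 3}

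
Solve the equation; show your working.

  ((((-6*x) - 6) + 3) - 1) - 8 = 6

Step 1. [((((-6*x) - 6) + 3) - 1) - 8 = 6] add 8: x sits inside (… - 8), so sub: (((-6*x) - 6) + 3) - 1 = 14.
Step 2. [(((-6*x) - 6) + 3) - 1 = 14] add 1: x sits inside (… - 1). So sub: ((-6*x) - 6) + 3 = 15.
Step 3. [((-6*x) - 6) + 3 = 15] 3 comes off first (subtract 3), so sub: (-6*x) - 6 = 12.
Step 4. [(-6*x) - 6 = 12] -6 | LHS and -6 | 12: pull -6 out. So factor: x + 1 = -2.
Step 5. [x + 1 = -2] +1 is outermost — subtract 1 both sides, so sub: x = -3.

Answer: x ∈ {-3}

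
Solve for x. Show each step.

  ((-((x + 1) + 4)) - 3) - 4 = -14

Step 1. [((-((x + 1) + 4)) - 3) - 4 = -14] peel the -4: add 4 from each side, so sub: (-((x + 1) + 4)) - 3 = -10.
Step 2. [(-((x + 1) + 4)) - 3 = -10] -3 is outermost — add 3 both sides ⇒ sub: -((x + 1) + 4) = -7.
Step 3. [-((x + 1) + 4) = -7] flip signs both sides, so neg: (x + 1) + 4 = 7.
Step 4. [(x + 1) + 4 = 7] +4 is outermost — subtract 4 both sides. So sub: x + 1 = 3.
Step 5. [x + 1 = 3] peel the +1: subtract 1 from each side. So sub: x = 2.

Answer: x ∈ {2}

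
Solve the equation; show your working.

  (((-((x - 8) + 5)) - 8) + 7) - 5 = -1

Step 1. [(((-((x - 8) + 5)) - 8) + 7) - 5 = -1] -5 is outermost — add 5 both sides ⇒ sub: ((-((x - 8) + 5)) - 8) + 7 = 4.
Step 2. [((-((x - 8) + 5)) - 8) + 7 = 4] +7 is outermost — subtract 7 both sides ⇒ sub: (-((x - 8) + 5)) - 8 = -3.
Step 3. [(-((x - 8) + 5)) - 8 = -3] peel the -8: add 8 from each side, so sub: -((x - 8) + 5) = 5.
Step 4. [-((x - 8) + 5) = 5] LHS negated; negate both sides. So neg: (x - 8) + 5 = -5.
Step 5. [(x - 8) + 5 = -5] 5 comes off first (subtract 5), so sub: x - 8 = -10.
Step 6. [x - 8 = -10] -8 is outermost — add 8 both sides, so sub: x = -2.

Answer: x ∈ {-2}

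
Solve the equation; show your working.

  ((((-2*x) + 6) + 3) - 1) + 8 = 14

Step 1. [((((-2*x) + 6) + 3) - 1) + 8 = 14] +8 is outermost — subtract 8 both sides. So sub: (((-2*x) + 6) + 3) - 1 = 6.
Step 2. [(((-2*x) + 6) + 3) - 1 = 6] the outer -1 inverts by adding 1 ⇒ sub: ((-2*x) + 6) + 3 = 7.
Step 3. [((-2*x) + 6) + 3 = 7] subtract 3: x sits inside (… + 3), so sub: (-2*x) + 6 = 4.
Step 4. [(-2*x) + 6 = 4] -2 | LHS and -2 | 4: pull -2 out ⇒ factor: x - 3 = -2.
Step 5. [x - 3 = -2] the outer -3 inverts by adding 3, so sub: x = 1.

Answer: x ∈ {1}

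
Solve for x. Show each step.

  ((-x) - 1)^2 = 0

Step 1. [((-x) - 1)^2 = 0] 0 ≥ 0, LHS is (·)² — take ±√ ⇒ sqrt: (-x) - 1 = 0.
Step 2. [(-x) - 1 = 0] 1 comes off first (add 1). So sub: -x = 1.
Step 3. [-x = 1] flip signs both sides ⇒ neg: x = -1.

Answer: x ∈ {-1}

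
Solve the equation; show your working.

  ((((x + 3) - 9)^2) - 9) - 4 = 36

Step 1. [((((x + 3) - 9)^2) - 9) - 4 = 36] 4 comes off first (add 4), so sub: (((x + 3) - 9)^2) - 9 = 40.
Step 2. [(((x + 3) - 9)^2) - 9 = 40] peel the -9: add 9 from each side ⇒ sub: ((x + 3) - 9)^2 = 49.
Step 3. [((x + 3) - 9)^2 = 49] √ both sides: 49 ≥ 0 gives two branches. So sqrt: (x + 3) - 9 = 7 or -7.
Step 4. [(x + 3) - 9 = 7 or -7] 9 comes off first (add 9), so sub: x + 3 = 16 or 2.
Step 5. [x + 3 = 16 or 2] the outer +3 inverts by subtracting 3. So sub: x = 13 or -1.

Answer: x ∈ {-1, 13}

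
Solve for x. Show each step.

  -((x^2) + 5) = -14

Step 1. [-((x^2) + 5) = -14] LHS negated; negate both sides ⇒ neg: (x^2) + 5 = 14.
Step 2. [(x^2) + 5 = 14] 5 comes off first (subtract 5), so sub: x^2 = 9.
Step 3. [x^2 = 9] LHS squared, RHS 9 ≥ 0: apply √ (±). So sqrt: x = 3 or -3.

Answer: x ∈ {-3, 3}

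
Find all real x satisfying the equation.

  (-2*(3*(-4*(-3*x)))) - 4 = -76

Step 1. [(-2*(3*(-4*(-3*x)))) - 4 = -76] the outer -4 inverts by adding 4, so sub: -2*(3*(-4*(-3*x))) = -72.
Step 2. [-2*(3*(-4*(-3*x))) = -72] leading coefficient -2: divide by -2. So div: 3*(-4*(-3*x)) = 36.
Step 3. [3*(-4*(-3*x)) = 36] leading coefficient 3: divide by 3, so div: -4*(-3*x) = 12.
Step 4. [-4*(-3*x) = 12] -4·(inner) — divide through by -4. So div: -3*x = -3.
Step 5. [-3*x = -3] LHS = -3·(…); ÷-3 both sides, so div: x = 1.

Answer: x ∈ {1}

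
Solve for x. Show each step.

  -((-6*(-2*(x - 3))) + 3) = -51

Step 1. [-((-6*(-2*(x - 3))) + 3) = -51] leading − — multiply by −1, so neg: (-6*(-2*(x - 3))) + 3 = 51.
Step 2. [(-6*(-2*(x - 3))) + 3 = 51] peel the +3: subtract 3 from each side. So sub: -6*(-2*(x - 3)) = 48.
Step 3. [-6*(-2*(x - 3)) = 48] LHS = -6·(…); ÷-6 both sides, so div: -2*(x - 3) = -8.
Step 4. [-2*(x - 3) = -8] divide by the outer -2. So div: x - 3 = 4.
Step 5. [x - 3 = 4] peel the -3: add 3 from each side. So sub: x = 7.

Answer: x ∈ {7}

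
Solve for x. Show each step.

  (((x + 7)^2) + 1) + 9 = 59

Step 1. [(((x + 7)^2) + 1) + 9 = 59] 9 comes off first (subtract 9), so sub: ((x + 7)^2) + 1 = 50.
Step 2. [((x + 7)^2) + 1 = 50] 1 comes off first (subtract 1), so sub: (x + 7)^2 = 49.
Step 3. [(x + 7)^2 = 49] 49 ≥ 0, LHS is (·)² — take ±√, so sqrt: x + 7 = 7 or -7.
Step 4. [x + 7 = 7 or -7] +7 is outermost — subtract 7 both sides, so sub: x = 0 or -14.

Answer: x ∈ {-14, 0}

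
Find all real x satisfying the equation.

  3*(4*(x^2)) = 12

Step 1. [3*(4*(x^2)) = 12] leading coefficient 3: divide by 3 ⇒ div: 4*(x^2) = 4.
Step 2. [4*(x^2) = 4] 4 out front; divide by 4 ⇒ div: x^2 = 1.
Step 3. [x^2 = 1] √ both sides: 1 ≥ 0 gives two branches. So sqrt: x = 1 or -1.

Answer: x ∈ {-1, 1}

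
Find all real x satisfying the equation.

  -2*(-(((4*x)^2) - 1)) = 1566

Step 1. [-2*(-(((4*x)^2) - 1)) = 1566] LHS = -2·(…); ÷-2 both sides. So div: -(((4*x)^2) - 1) = -783.
Step 2. [-(((4*x)^2) - 1) = -783] flip signs both sides, so neg: ((4*x)^2) - 1 = 783.
Step 3. [((4*x)^2) - 1 = 783] -1 is outermost — add 1 both sides. So sub: (4*x)^2 = 784.
Step 4. [(4*x)^2 = 784] LHS squared, RHS 784 ≥ 0: apply √ (±). So sqrt: 4*x = 28 or -28.
Step 5. [4*x = 28 or -28] LHS = 4·(…); ÷4 both sides ⇒ div: x = 7 or -7.

Answer: x ∈ {-7, 7}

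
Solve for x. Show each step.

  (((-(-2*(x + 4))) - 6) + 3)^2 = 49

Step 1. [(((-(-2*(x + 4))) - 6) + 3)^2 = 49] √ both sides: 49 ≥ 0 gives two branches, so sqrt: ((-(-2*(x + 4))) - 6) + 3 = 7 or -7.
Step 2. [((-(-2*(x + 4))) - 6) + 3 = 7 or -7] subtract 3: x sits inside (… + 3). So sub: (-(-2*(x + 4))) - 6 = 4 or -10.
Step 3. [(-(-2*(x + 4))) - 6 = 4 or -10] peel the -6: add 6 from each side ⇒ sub: -(-2*(x + 4)) = 10 or -4.
Step 4. [-(-2*(x + 4)) = 10 or -4] flip signs both sides. So neg: -2*(x + 4) = -10 or 4.
Step 5. [-2*(x + 4) = -10 or 4] divide by the outer -2 ⇒ div: x + 4 = 5 or -2.
Step 6. [x + 4 = 5 or -2] 4 comes off first (subtract 4), so sub: x = 1 or -6.

Answer: x ∈ {-6, 1}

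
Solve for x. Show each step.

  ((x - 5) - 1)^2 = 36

Step 1. [((x - 5) - 1)^2 = 36] 36 ≥ 0, LHS is (·)² — take ±√. So sqrt: (x - 5) - 1 = 6 or -6.
Step 2. [(x - 5) - 1 = 6 or -6] add 1: x sits inside (… - 1), so sub: x - 5 = 7 or -5.
Step 3. [x - 5 = 7 or -5] -5 is outermost — add 5 both sides ⇒ sub: x = 12 or 0.

Answer: x ∈ {0, 12}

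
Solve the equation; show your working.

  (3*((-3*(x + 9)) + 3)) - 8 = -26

Step 1. [(3*((-3*(x + 9)) + 3)) - 8 = -26] peel the -8: add 8 from each side, so sub: 3*((-3*(x + 9)) + 3) = -18.
Step 2. [3*((-3*(x + 9)) + 3) = -18] divide by the outer 3 ⇒ div: (-3*(x + 9)) + 3 = -6.
Step 3. [(-3*(x + 9)) + 3 = -6] +3 is outermost — subtract 3 both sides. So sub: -3*(x + 9) = -9.
Step 4. [-3*(x + 9) = -9] LHS = -3·(…); ÷-3 both sides ⇒ div: x + 9 = 3.
Step 5. [x + 9 = 3] +9 is outermost — subtract 9 both sides, so sub: x = -6.

Answer: x ∈ {-6}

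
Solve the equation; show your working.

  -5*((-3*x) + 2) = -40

Step 1. [-5*((-3*x) + 2) = -40] -5 out front; divide by -5, so div: (-3*x) + 2 = 8.
Step 2. [(-3*x) + 2 = 8] subtract 2: x sits inside (… + 2). So sub: -3*x = 6.
Step 3. [-3*x = 6] divide by the outer -3 ⇒ div: x = -2.

Answer: x ∈ {-2}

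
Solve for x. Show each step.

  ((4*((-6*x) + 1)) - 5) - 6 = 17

Step 1. [((4*((-6*x) + 1)) - 5) - 6 = 17] add 6: x sits inside (… - 6) ⇒ sub: (4*((-6*x) + 1)) - 5 = 23.
Step 2. [(4*((-6*x) + 1)) - 5 = 23] peel the -5: add 5 from each side. So sub: 4*((-6*x) + 1) = 28.
Step 3. [4*((-6*x) + 1) = 28] LHS = 4·(…); ÷4 both sides. So div: (-6*x) + 1 = 7.
Step 4. [(-6*x) + 1 = 7] 1 comes off first (subtract 1), so sub: -6*x = 6.
Step 5. [-6*x = 6] leading coefficient -6: divide by -6, so div: x = -1.

Answer: x ∈ {-1}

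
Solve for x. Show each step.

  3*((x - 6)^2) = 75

Step 1. [3*((x - 6)^2) = 75] leading coefficient 3: divide by 3 ⇒ div: (x - 6)^2 = 25.
Step 2. [(x - 6)^2 = 25] 25 ≥ 0, LHS is (·)² — take ±√. So sqrt: x - 6 = 5 or -5.
Step 3. [x - 6 = 5 or -5] 6 comes off first (add 6), so sub: x = 11 or 1.

Answer: x ∈ {1, 11}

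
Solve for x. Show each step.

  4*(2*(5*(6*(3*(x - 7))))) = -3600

Step 1. [4*(2*(5*(6*(3*(x - 7))))) = -3600] 4 out front; divide by 4 ⇒ div: 2*(5*(6*(3*(x - 7)))) = -900.
Step 2. [2*(5*(6*(3*(x - 7)))) = -900] leading coefficient 2: divide by 2, so div: 5*(6*(3*(x - 7))) = -450.
Step 3. [5*(6*(3*(x - 7))) = -450] 5 out front; divide by 5 ⇒ div: 6*(3*(x - 7)) = -90.
Step 4. [6*(3*(x - 7)) = -90] LHS = 6·(…); ÷6 both sides, so div: 3*(x - 7) = -15.
Step 5. [3*(x - 7) = -15] leading coefficient 3: divide by 3, so div: x - 7 = -5.
Step 6. [x - 7 = -5] add 7: x sits inside (… - 7) ⇒ sub: x = 2.

Answer: x ∈ {2}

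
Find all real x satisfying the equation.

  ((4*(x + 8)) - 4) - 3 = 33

Step 1. [((4*(x + 8)) - 4) - 3 = 33] peel the -3: add 3 from each side ⇒ sub: (4*(x + 8)) - 4 = 36.
Step 2. [(4*(x + 8)) - 4 = 36] common factor 4 (LHS and 36) — divide through, so factor: (x + 8) - 1 = 9.
Step 3. [(x + 8) - 1 = 9] -1 is outermost — add 1 both sides, so sub: x + 8 = 10.
Step 4. [x + 8 = 10] subtract 8: x sits inside (… + 8), so sub: x = 2.

Answer: x ∈ {2}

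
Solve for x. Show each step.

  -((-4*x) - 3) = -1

Step 1. [-((-4*x) - 3) = -1] LHS negated; negate both sides, so neg: (-4*x) - 3 = 1.
Step 2. [(-4*x) - 3 = 1] peel the -3: add 3 from each side, so sub: -4*x = 4.
Step 3. [-4*x = 4] divide by the outer -4 ⇒ div: x = -1.

Answer: x ∈ {-1}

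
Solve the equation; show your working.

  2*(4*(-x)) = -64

Step 1. [2*(4*(-x)) = -64] LHS = 2·(…); ÷2 both sides ⇒ div: 4*(-x) = -32.
Step 2. [4*(-x) = -32] LHS = 4·(…); ÷4 both sides ⇒ div: -x = -8.
Step 3. [-x = -8] LHS negated; negate both sides. So neg: x = 8.

Answer: x ∈ {8}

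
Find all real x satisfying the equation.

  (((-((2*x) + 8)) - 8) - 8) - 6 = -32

Step 1. [(((-((2*x) + 8)) - 8) - 8) - 6 = -32] peel the -6: add 6 from each side, so sub: ((-((2*x) + 8)) - 8) - 8 = -26.
Step 2. [((-((2*x) + 8)) - 8) - 8 = -26] peel the -8: add 8 from each side. So sub: (-((2*x) + 8)) - 8 = -18.
Step 3. [(-((2*x) + 8)) - 8 = -18] -8 is outermost — add 8 both sides. So sub: -((2*x) + 8) = -10.
Step 4. [-((2*x) + 8) = -10] leading − — multiply by −1, so neg: (2*x) + 8 = 10.
Step 5. [(2*x) + 8 = 10] common factor 2 (LHS and 10) — divide through ⇒ factor: x + 4 = 5.
Step 6. [x + 4 = 5] the outer +4 inverts by subtracting 4, so sub: x = 1.

Answer: x ∈ {1}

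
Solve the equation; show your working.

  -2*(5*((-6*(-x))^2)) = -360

Step 1. [-2*(5*((-6*(-x))^2)) = -360] leading coefficient -2: divide by -2, so div: 5*((-6*(-x))^2) = 180.
Step 2. [5*((-6*(-x))^2) = 180] divide by the outer 5, so div: (-6*(-x))^2 = 36.
Step 3. [(-6*(-x))^2 = 36] √ both sides: 36 ≥ 0 gives two branches. So sqrt: -6*(-x) = 6 or -6.
Step 4. [-6*(-x) = 6 or -6] LHS = -6·(…); ÷-6 both sides, so div: -x = -1 or 1.
Step 5. [-x = -1 or 1] flip signs both sides. So neg: x = 1 or -1.

Answer: x ∈ {-1, 1}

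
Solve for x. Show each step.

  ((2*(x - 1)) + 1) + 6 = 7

Step 1. [((2*(x - 1)) + 1) + 6 = 7] +6 is outermost — subtract 6 both sides, so sub: (2*(x - 1)) + 1 = 1.
Step 2. [(2*(x - 1)) + 1 = 1] the outer +1 inverts by subtracting 1, so sub: 2*(x - 1) = 0.
Step 3. [2*(x - 1) = 0] 2·(inner) — divide through by 2 ⇒ div: x - 1 = 0.
Step 4. [x - 1 = 0] the outer -1 inverts by adding 1 ⇒ sub: x = 1.

Answer: x ∈ {1}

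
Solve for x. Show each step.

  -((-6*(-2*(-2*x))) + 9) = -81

Step 1. [-((-6*(-2*(-2*x))) + 9) = -81] LHS negated; negate both sides. So neg: (-6*(-2*(-2*x))) + 9 = 81.
Step 2. [(-6*(-2*(-2*x))) + 9 = 81] subtract 9: x sits inside (… + 9) ⇒ sub: -6*(-2*(-2*x)) = 72.
Step 3. [-6*(-2*(-2*x)) = 72] -6·(inner) — divide through by -6 ⇒ div: -2*(-2*x) = -12.
Step 4. [-2*(-2*x) = -12] -2 out front; divide by -2. So div: -2*x = 6.
Step 5. [-2*x = 6] -2·(inner) — divide through by -2. So div: x = -3.

Answer: x ∈ {-3}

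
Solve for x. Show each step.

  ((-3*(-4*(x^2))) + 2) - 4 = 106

Step 1. [((-3*(-4*(x^2))) + 2) - 4 = 106] peel the -4: add 4 from each side, so sub: (-3*(-4*(x^2))) + 2 = 110.
Step 2. [(-3*(-4*(x^2))) + 2 = 110] 2 comes off first (subtract 2) ⇒ sub: -3*(-4*(x^2)) = 108.
Step 3. [-3*(-4*(x^2)) = 108] -3 out front; divide by -3. So div: -4*(x^2) = -36.
Step 4. [-4*(x^2) = -36] -4 out front; divide by -4 ⇒ div: x^2 = 9.
Step 5. [x^2 = 9] LHS squared, RHS 9 ≥ 0: apply √ (±). So sqrt: x = 3 or -3.

Answer: x ∈ {-3, 3}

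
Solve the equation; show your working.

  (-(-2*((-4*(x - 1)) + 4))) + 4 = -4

Step 1. [(-(-2*((-4*(x - 1)) + 4))) + 4 = -4] subtract 4: x sits inside (… + 4), so sub: -(-2*((-4*(x - 1)) + 4)) = -8.
Step 2. [-(-2*((-4*(x - 1)) + 4)) = -8] leading − — multiply by −1, so neg: -2*((-4*(x - 1)) + 4) = 8.
Step 3. [-2*((-4*(x - 1)) + 4) = 8] -2·(inner) — divide through by -2. So div: (-4*(x - 1)) + 4 = -4.
Step 4. [(-4*(x - 1)) + 4 = -4] -4 | LHS and -4 | -4: pull -4 out ⇒ factor: (x - 1) - 1 = 1.
Step 5. [(x - 1) - 1 = 1] 1 comes off first (add 1). So sub: x - 1 = 2.
Step 6. [x - 1 = 2] peel the -1: add 1 from each side, so sub: x = 3.

Answer: x ∈ {3}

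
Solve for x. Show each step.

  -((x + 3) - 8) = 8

Step 1. [-((x + 3) - 8) = 8] LHS negated; negate both sides, so neg: (x + 3) - 8 = -8.
Step 2. [(x + 3) - 8 = -8] add 8: x sits inside (… - 8). So sub: x + 3 = 0.
Step 3. [x + 3 = 0] subtract 3: x sits inside (… + 3). So sub: x = -3.

Answer: x ∈ {-3}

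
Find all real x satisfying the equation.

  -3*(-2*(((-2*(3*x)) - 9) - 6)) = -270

Step 1. [-3*(-2*(((-2*(3*x)) - 9) - 6)) = -270] LHS = -3·(…); ÷-3 both sides ⇒ div: -2*(((-2*(3*x)) - 9) - 6) = 90.
Step 2. [-2*(((-2*(3*x)) - 9) - 6) = 90] divide by the outer -2, so div: ((-2*(3*x)) - 9) - 6 = -45.
Step 3. [((-2*(3*x)) - 9) - 6 = -45] 6 comes off first (add 6), so sub: (-2*(3*x)) - 9 = -39.
Step 4. [(-2*(3*x)) - 9 = -39] -9 is outermost — add 9 both sides, so sub: -2*(3*x) = -30.
Step 5. [-2*(3*x) = -30] leading coefficient -2: divide by -2. So div: 3*x = 15.
Step 6. [3*x = 15] leading coefficient 3: divide by 3 ⇒ div: x = 5.

Answer: x ∈ {5}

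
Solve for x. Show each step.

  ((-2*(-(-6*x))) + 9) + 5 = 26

Step 1. [((-2*(-(-6*x))) + 9) + 5 = 26] +5 is outermost — subtract 5 both sides ⇒ sub: (-2*(-(-6*x))) + 9 = 21.
Step 2. [(-2*(-(-6*x))) + 9 = 21] the outer +9 inverts by subtracting 9, so sub: -2*(-(-6*x)) = 12.
Step 3. [-2*(-(-6*x)) = 12] divide by the outer -2 ⇒ div: -(-6*x) = -6.
Step 4. [-(-6*x) = -6] LHS negated; negate both sides ⇒ neg: -6*x = 6.
Step 5. [-6*x = 6] leading coefficient -6: divide by -6, so div: x = -1.

Answer: x ∈ {-1}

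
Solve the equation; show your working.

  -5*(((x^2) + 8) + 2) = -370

Step 1. [-5*(((x^2) + 8) + 2) = -370] leading coefficient -5: divide by -5. So div: ((x^2) + 8) + 2 = 74.
Step 2. [((x^2) + 8) + 2 = 74] peel the +2: subtract 2 from each side, so sub: (x^2) + 8 = 72.
Step 3. [(x^2) + 8 = 72] subtract 8: x sits inside (… + 8). So sub: x^2 = 64.
Step 4. [x^2 = 64] 64 ≥ 0, LHS is (·)² — take ±√. So sqrt: x = 8 or -8.

Answer: x ∈ {-8, 8}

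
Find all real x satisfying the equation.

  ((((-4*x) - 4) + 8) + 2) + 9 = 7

Step 1. [((((-4*x) - 4) + 8) + 2) + 9 = 7] +9 is outermost — subtract 9 both sides, so sub: (((-4*x) - 4) + 8) + 2 = -2.
Step 2. [(((-4*x) - 4) + 8) + 2 = -2] 2 comes off first (subtract 2). So sub: ((-4*x) - 4) + 8 = -4.
Step 3. [((-4*x) - 4) + 8 = -4] 8 comes off first (subtract 8) ⇒ sub: (-4*x) - 4 = -12.
Step 4. [(-4*x) - 4 = -12] -4 is outermost — add 4 both sides. So sub: -4*x = -8.
Step 5. [-4*x = -8] leading coefficient -4: divide by -4, so div: x = 2.

Answer: x ∈ {2}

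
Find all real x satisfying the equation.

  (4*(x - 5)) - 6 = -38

Step 1. [(4*(x - 5)) - 6 = -38] add 6: x sits inside (… - 6), so sub: 4*(x - 5) = -32.
Step 2. [4*(x - 5) = -32] LHS = 4·(…); ÷4 both sides, so div: x - 5 = -8.
Step 3. [x - 5 = -8] the outer -5 inverts by adding 5. So sub: x = -3.

Answer: x ∈ {-3}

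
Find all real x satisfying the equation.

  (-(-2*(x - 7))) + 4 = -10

Step 1. [(-(-2*(x - 7))) + 4 = -10] 4 comes off first (subtract 4) ⇒ sub: -(-2*(x - 7)) = -14.
Step 2. [-(-2*(x - 7)) = -14] leading − — multiply by −1, so neg: -2*(x - 7) = 14.
Step 3. [-2*(x - 7) = 14] -2·(inner) — divide through by -2 ⇒ div: x - 7 = -7.
Step 4. [x - 7 = -7] add 7: x sits inside (… - 7). So sub: x = 0.

Answer: x ∈ {0}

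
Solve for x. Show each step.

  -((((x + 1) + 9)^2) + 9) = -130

Step 1. [-((((x + 1) + 9)^2) + 9) = -130] leading − — multiply by −1. So neg: (((x + 1) + 9)^2) + 9 = 130.
Step 2. [(((x + 1) + 9)^2) + 9 = 130] peel the +9: subtract 9 from each side, so sub: ((x + 1) + 9)^2 = 121.
Step 3. [((x + 1) + 9)^2 = 121] 121 ≥ 0, LHS is (·)² — take ±√ ⇒ sqrt: (x + 1) + 9 = 11 or -11.
Step 4. [(x + 1) + 9 = 11 or -11] the outer +9 inverts by subtracting 9. So sub: x + 1 = 2 or -20.
Step 5. [x + 1 = 2 or -20] +1 is outermost — subtract 1 both sides ⇒ sub: x = 1 or -21.

Answer: x ∈ {-21, 1}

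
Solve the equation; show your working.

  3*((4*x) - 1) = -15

Step 1. [3*((4*x) - 1) = -15] 3 out front; divide by 3, so div: (4*x) - 1 = -5.
Step 2. [(4*x) - 1 = -5] peel the -1: add 1 from each side. So sub: 4*x = -4.
Step 3. [4*x = -4] LHS = 4·(…); ÷4 both sides ⇒ div: x = -1.

Answer: x ∈ {-1}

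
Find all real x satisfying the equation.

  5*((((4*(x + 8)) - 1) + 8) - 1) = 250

Step 1. [5*((((4*(x + 8)) - 1) + 8) - 1) = 250] leading coefficient 5: divide by 5, so div: (((4*(x + 8)) - 1) + 8) - 1 = 50.
Step 2. [(((4*(x + 8)) - 1) + 8) - 1 = 50] -1 is outermost — add 1 both sides ⇒ sub: ((4*(x + 8)) - 1) + 8 = 51.
Step 3. [((4*(x + 8)) - 1) + 8 = 51] 8 comes off first (subtract 8) ⇒ sub: (4*(x + 8)) - 1 = 43.
Step 4. [(4*(x + 8)) - 1 = 43] peel the -1: add 1 from each side. So sub: 4*(x + 8) = 44.
Step 5. [4*(x + 8) = 44] LHS = 4·(…); ÷4 both sides, so div: x + 8 = 11.
Step 6. [x + 8 = 11] the outer +8 inverts by subtracting 8 ⇒ sub: x = 3.

Answer: x ∈ {3}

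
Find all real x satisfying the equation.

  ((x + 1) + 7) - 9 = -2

Step 1. [((x + 1) + 7) - 9 = -2] peel the -9: add 9 from each side ⇒ sub: (x + 1) + 7 = 7.
Step 2. [(x + 1) + 7 = 7] peel the +7: subtract 7 from each side, so sub: x + 1 = 0.
Step 3. [x + 1 = 0] peel the +1: subtract 1 from each side. So sub: x = -1.

Answer: x ∈ {-1}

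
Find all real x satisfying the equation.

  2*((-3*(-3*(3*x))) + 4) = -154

Step 1. [2*((-3*(-3*(3*x))) + 4) = -154] 2·(inner) — divide through by 2, so div: (-3*(-3*(3*x))) + 4 = -77.
Step 2. [(-3*(-3*(3*x))) + 4 = -77] subtract 4: x sits inside (… + 4) ⇒ sub: -3*(-3*(3*x)) = -81.
Step 3. [-3*(-3*(3*x)) = -81] leading coefficient -3: divide by -3 ⇒ div: -3*(3*x) = 27.
Step 4. [-3*(3*x) = 27] LHS = -3·(…); ÷-3 both sides. So div: 3*x = -9.
Step 5. [3*x = -9] divide by the outer 3 ⇒ div: x = -3.

Answer: x ∈ {-3}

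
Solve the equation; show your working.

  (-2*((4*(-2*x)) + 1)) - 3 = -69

Step 1. [(-2*((4*(-2*x)) + 1)) - 3 = -69] the outer -3 inverts by adding 3. So sub: -2*((4*(-2*x)) + 1) = -66.
Step 2. [-2*((4*(-2*x)) + 1) = -66] -2 out front; divide by -2, so div: (4*(-2*x)) + 1 = 33.
Step 3. [(4*(-2*x)) + 1 = 33] peel the +1: subtract 1 from each side ⇒ sub: 4*(-2*x) = 32.
Step 4. [4*(-2*x) = 32] leading coefficient 4: divide by 4, so div: -2*x = 8.
Step 5. [-2*x = 8] -2 out front; divide by -2, so div: x = -4.

Answer: x ∈ {-4}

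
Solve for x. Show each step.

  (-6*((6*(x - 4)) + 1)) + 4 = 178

Step 1. [(-6*((6*(x - 4)) + 1)) + 4 = 178] 4 comes off first (subtract 4) ⇒ sub: -6*((6*(x - 4)) + 1) = 174.
Step 2. [-6*((6*(x - 4)) + 1) = 174] leading coefficient -6: divide by -6, so div: (6*(x - 4)) + 1 = -29.
Step 3. [(6*(x - 4)) + 1 = -29] the outer +1 inverts by subtracting 1 ⇒ sub: 6*(x - 4) = -30.
Step 4. [6*(x - 4) = -30] 6 out front; divide by 6. So div: x - 4 = -5.
Step 5. [x - 4 = -5] the outer -4 inverts by adding 4. So sub: x = -1.

Answer: x ∈ {-1}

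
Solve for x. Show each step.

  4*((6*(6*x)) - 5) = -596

Step 1. [4*((6*(6*x)) - 5) = -596] 4·(inner) — divide through by 4 ⇒ div: (6*(6*x)) - 5 = -149.
Step 2. [(6*(6*x)) - 5 = -149] 5 comes off first (add 5) ⇒ sub: 6*(6*x) = -144.
Step 3. [6*(6*x) = -144] divide by the outer 6, so div: 6*x = -24.
Step 4. [6*x = -24] divide by the outer 6 ⇒ div: x = -4.

Answer: x ∈ {-4}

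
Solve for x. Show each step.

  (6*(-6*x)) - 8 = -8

Step 1. [(6*(-6*x)) - 8 = -8] the outer -8 inverts by adding 8 ⇒ sub: 6*(-6*x) = 0.
Step 2. [6*(-6*x) = 0] 6 out front; divide by 6, so div: -6*x = 0.
Step 3. [-6*x = 0] divide by the outer -6, so div: x = 0.

Answer: x ∈ {0}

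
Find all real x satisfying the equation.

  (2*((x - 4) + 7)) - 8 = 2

Step 1. [(2*((x - 4) + 7)) - 8 = 2] 8 comes off first (add 8). So sub: 2*((x - 4) + 7) = 10.
Step 2. [2*((x - 4) + 7) = 10] leading coefficient 2: divide by 2, so div: (x - 4) + 7 = 5.
Step 3. [(x - 4) + 7 = 5] subtract 7: x sits inside (… + 7) ⇒ sub: x - 4 = -2.
Step 4. [x - 4 = -2] peel the -4: add 4 from each side, so sub: x = 2.

Answer: x ∈ {2}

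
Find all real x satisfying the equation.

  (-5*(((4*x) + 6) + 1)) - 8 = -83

Step 1. [(-5*(((4*x) + 6) + 1)) - 8 = -83] add 8: x sits inside (… - 8). So sub: -5*(((4*x) + 6) + 1) = -75.
Step 2. [-5*(((4*x) + 6) + 1) = -75] leading coefficient -5: divide by -5 ⇒ div: ((4*x) + 6) + 1 = 15.
Step 3. [((4*x) + 6) + 1 = 15] the outer +1 inverts by subtracting 1. So sub: (4*x) + 6 = 14.
Step 4. [(4*x) + 6 = 14] 6 comes off first (subtract 6). So sub: 4*x = 8.
Step 5. [4*x = 8] leading coefficient 4: divide by 4, so div: x = 2.

Answer: x ∈ {2}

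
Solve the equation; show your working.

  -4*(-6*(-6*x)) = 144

Step 1. [-4*(-6*(-6*x)) = 144] LHS = -4·(…); ÷-4 both sides. So div: -6*(-6*x) = -36.
Step 2. [-6*(-6*x) = -36] LHS = -6·(…); ÷-6 both sides ⇒ div: -6*x = 6.
Step 3. [-6*x = 6] leading coefficient -6: divide by -6. So div: x = -1.

Answer: x ∈ {-1}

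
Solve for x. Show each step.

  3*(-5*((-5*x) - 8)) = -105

Step 1. [3*(-5*((-5*x) - 8)) = -105] divide by the outer 3 ⇒ div: -5*((-5*x) - 8) = -35.
Step 2. [-5*((-5*x) - 8) = -35] leading coefficient -5: divide by -5. So div: (-5*x) - 8 = 7.
Step 3. [(-5*x) - 8 = 7] 8 comes off first (add 8), so sub: -5*x = 15.
Step 4. [-5*x = 15] leading coefficient -5: divide by -5 ⇒ div: x = -3.

Answer: x ∈ {-3}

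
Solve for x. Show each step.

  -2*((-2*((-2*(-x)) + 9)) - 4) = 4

Step 1. [-2*((-2*((-2*(-x)) + 9)) - 4) = 4] LHS = -2·(…); ÷-2 both sides. So div: (-2*((-2*(-x)) + 9)) - 4 = -2.
Step 2. [(-2*((-2*(-x)) + 9)) - 4 = -2] -2 | LHS and -2 | -2: pull -2 out. So factor: ((-2*(-x)) + 9) + 2 = 1.
Step 3. [((-2*(-x)) + 9) + 2 = 1] subtract 2: x sits inside (… + 2). So sub: (-2*(-x)) + 9 = -1.
Step 4. [(-2*(-x)) + 9 = -1] +9 is outermost — subtract 9 both sides. So sub: -2*(-x) = -10.
Step 5. [-2*(-x) = -10] divide by the outer -2. So div: -x = 5.
Step 6. [-x = 5] LHS negated; negate both sides, so neg: x = -5.

Answer: x ∈ {-5}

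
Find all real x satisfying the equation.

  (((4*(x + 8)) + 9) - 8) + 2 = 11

Step 1. [(((4*(x + 8)) + 9) - 8) + 2 = 11] subtract 2: x sits inside (… + 2), so sub: ((4*(x + 8)) + 9) - 8 = 9.
Step 2. [((4*(x + 8)) + 9) - 8 = 9] the outer -8 inverts by adding 8. So sub: (4*(x + 8)) + 9 = 17.
Step 3. [(4*(x + 8)) + 9 = 17] peel the +9: subtract 9 from each side, so sub: 4*(x + 8) = 8.
Step 4. [4*(x + 8) = 8] divide by the outer 4. So div: x + 8 = 2.
Step 5. [x + 8 = 2] +8 is outermost — subtract 8 both sides, so sub: x = -6.

Answer: x ∈ {-6}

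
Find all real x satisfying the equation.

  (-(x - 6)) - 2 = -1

Step 1. [(-(x - 6)) - 2 = -1] 2 comes off first (add 2) ⇒ sub: -(x - 6) = 1.
Step 2. [-(x - 6) = 1] flip signs both sides. So neg: x - 6 = -1.
Step 3. [x - 6 = -1] -6 is outermost — add 6 both sides. So sub: x = 5.

Answer: x ∈ {5}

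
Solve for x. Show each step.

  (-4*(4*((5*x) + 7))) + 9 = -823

Step 1. [(-4*(4*((5*x) + 7))) + 9 = -823] subtract 9: x sits inside (… + 9) ⇒ sub: -4*(4*((5*x) + 7)) = -832.
Step 2. [-4*(4*((5*x) + 7)) = -832] leading coefficient -4: divide by -4. So div: 4*((5*x) + 7) = 208.
Step 3. [4*((5*x) + 7) = 208] divide by the outer 4 ⇒ div: (5*x) + 7 = 52.
Step 4. [(5*x) + 7 = 52] 7 comes off first (subtract 7). So sub: 5*x = 45.
Step 5. [5*x = 45] 5·(inner) — divide through by 5. So div: x = 9.

Answer: x ∈ {9}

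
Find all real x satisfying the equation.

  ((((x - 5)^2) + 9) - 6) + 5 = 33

Step 1. [((((x - 5)^2) + 9) - 6) + 5 = 33] +5 is outermost — subtract 5 both sides, so sub: (((x - 5)^2) + 9) - 6 = 28.
Step 2. [(((x - 5)^2) + 9) - 6 = 28] the outer -6 inverts by adding 6, so sub: ((x - 5)^2) + 9 = 34.
Step 3. [((x - 5)^2) + 9 = 34] 9 comes off first (subtract 9) ⇒ sub: (x - 5)^2 = 25.
Step 4. [(x - 5)^2 = 25] 25 ≥ 0, LHS is (·)² — take ±√ ⇒ sqrt: x - 5 = 5 or -5.
Step 5. [x - 5 = 5 or -5] the outer -5 inverts by adding 5 ⇒ sub: x = 10 or 0.

Answer: x ∈ {0, 10}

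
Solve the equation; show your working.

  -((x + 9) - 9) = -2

Step 1. [-((x + 9) - 9) = -2] flip signs both sides ⇒ neg: (x + 9) - 9 = 2.
Step 2. [(x + 9) - 9 = 2] the outer -9 inverts by adding 9. So sub: x + 9 = 11.
Step 3. [x + 9 = 11] peel the +9: subtract 9 from each side, so sub: x = 2.

Answer: x ∈ {2}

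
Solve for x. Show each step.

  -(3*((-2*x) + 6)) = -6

Step 1. [-(3*((-2*x) + 6)) = -6] flip signs both sides, so neg: 3*((-2*x) + 6) = 6.
Step 2. [3*((-2*x) + 6) = 6] 3·(inner) — divide through by 3. So div: (-2*x) + 6 = 2.
Step 3. [(-2*x) + 6 = 2] common factor -2 (LHS and 2) — divide through ⇒ factor: x - 3 = -1.
Step 4. [x - 3 = -1] -3 is outermost — add 3 both sides, so sub: x = 2.

Answer: x ∈ {2}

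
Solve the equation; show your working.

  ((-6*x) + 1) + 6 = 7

Step 1. [((-6*x) + 1) + 6 = 7] 6 comes off first (subtract 6). So sub: (-6*x) + 1 = 1.
Step 2. [(-6*x) + 1 = 1] 1 comes off first (subtract 1) ⇒ sub: -6*x = 0.
Step 3. [-6*x = 0] divide by the outer -6. So div: x = 0.

Answer: x ∈ {0}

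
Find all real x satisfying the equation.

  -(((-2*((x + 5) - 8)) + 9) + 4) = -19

Step 1. [-(((-2*((x + 5) - 8)) + 9) + 4) = -19] leading − — multiply by −1. So neg: ((-2*((x + 5) - 8)) + 9) + 4 = 19.
Step 2. [((-2*((x + 5) - 8)) + 9) + 4 = 19] peel the +4: subtract 4 from each side ⇒ sub: (-2*((x + 5) - 8)) + 9 = 15.
Step 3. [(-2*((x + 5) - 8)) + 9 = 15] the outer +9 inverts by subtracting 9 ⇒ sub: -2*((x + 5) - 8) = 6.
Step 4. [-2*((x + 5) - 8) = 6] leading coefficient -2: divide by -2. So div: (x + 5) - 8 = -3.
Step 5. [(x + 5) - 8 = -3] the outer -8 inverts by adding 8, so sub: x + 5 = 5.
Step 6. [x + 5 = 5] 5 comes off first (subtract 5) ⇒ sub: x = 0.

Answer: x ∈ {0}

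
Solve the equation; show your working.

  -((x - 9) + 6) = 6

Step 1. [-((x - 9) + 6) = 6] LHS negated; negate both sides. So neg: (x - 9) + 6 = -6.
Step 2. [(x - 9) + 6 = -6] subtract 6: x sits inside (… + 6) ⇒ sub: x - 9 = -12.
Step 3. [x - 9 = -12] peel the -9: add 9 from each side ⇒ sub: x = -3.

Answer: x ∈ {-3}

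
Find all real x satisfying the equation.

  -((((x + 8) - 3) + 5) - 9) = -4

Step 1. [-((((x + 8) - 3) + 5) - 9) = -4] leading − — multiply by −1. So neg: (((x + 8) - 3) + 5) - 9 = 4.
Step 2. [(((x + 8) - 3) + 5) - 9 = 4] add 9: x sits inside (… - 9) ⇒ sub: ((x + 8) - 3) + 5 = 13.
Step 3. [((x + 8) - 3) + 5 = 13] the outer +5 inverts by subtracting 5, so sub: (x + 8) - 3 = 8.
Step 4. [(x + 8) - 3 = 8] the outer -3 inverts by adding 3. So sub: x + 8 = 11.
Step 5. [x + 8 = 11] the outer +8 inverts by subtracting 8. So sub: x = 3.

Answer: x ∈ {3}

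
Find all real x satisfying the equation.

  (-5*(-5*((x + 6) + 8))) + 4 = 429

Step 1. [(-5*(-5*((x + 6) + 8))) + 4 = 429] peel the +4: subtract 4 from each side, so sub: -5*(-5*((x + 6) + 8)) = 425.
Step 2. [-5*(-5*((x + 6) + 8)) = 425] -5 out front; divide by -5. So div: -5*((x + 6) + 8) = -85.
Step 3. [-5*((x + 6) + 8) = -85] LHS = -5·(…); ÷-5 both sides, so div: (x + 6) + 8 = 17.
Step 4. [(x + 6) + 8 = 17] 8 comes off first (subtract 8) ⇒ sub: x + 6 = 9.
Step 5. [x + 6 = 9] the outer +6 inverts by subtracting 6, so sub: x = 3.

Answer: x ∈ {3}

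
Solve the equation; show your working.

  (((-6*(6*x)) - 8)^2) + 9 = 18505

Step 1. [(((-6*(6*x)) - 8)^2) + 9 = 18505] 9 comes off first (subtract 9) ⇒ sub: ((-6*(6*x)) - 8)^2 = 18496.
Step 2. [((-6*(6*x)) - 8)^2 = 18496] √ both sides: 18496 ≥ 0 gives two branches. So sqrt: (-6*(6*x)) - 8 = 136 or -136.
Step 3. [(-6*(6*x)) - 8 = 136 or -136] add 8: x sits inside (… - 8), so sub: -6*(6*x) = 144 or -128.
Step 4. [-6*(6*x) = 144 or -128] LHS = -6·(…); ÷-6 both sides ⇒ div: 6*x = -24 or 64/3.
Step 5. [6*x = -24 or 64/3] 6 out front; divide by 6, so div: x = -4 or 32/9.

Answer: x ∈ {-4, 32/9}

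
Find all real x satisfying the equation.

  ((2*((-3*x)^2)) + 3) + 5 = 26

Step 1. [((2*((-3*x)^2)) + 3) + 5 = 26] peel the +5: subtract 5 from each side, so sub: (2*((-3*x)^2)) + 3 = 21.
Step 2. [(2*((-3*x)^2)) + 3 = 21] peel the +3: subtract 3 from each side ⇒ sub: 2*((-3*x)^2) = 18.
Step 3. [2*((-3*x)^2) = 18] leading coefficient 2: divide by 2, so div: (-3*x)^2 = 9.
Step 4. [(-3*x)^2 = 9] 9 ≥ 0, LHS is (·)² — take ±√ ⇒ sqrt: -3*x = 3 or -3.
Step 5. [-3*x = 3 or -3] -3·(inner) — divide through by -3, so div: x = -1 or 1.

Answer: x ∈ {-1, 1}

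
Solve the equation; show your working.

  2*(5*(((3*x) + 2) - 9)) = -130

Step 1. [2*(5*(((3*x) + 2) - 9)) = -130] divide by the outer 2 ⇒ div: 5*(((3*x) + 2) - 9) = -65.
Step 2. [5*(((3*x) + 2) - 9) = -65] 5·(inner) — divide through by 5. So div: ((3*x) + 2) - 9 = -13.
Step 3. [((3*x) + 2) - 9 = -13] peel the -9: add 9 from each side. So sub: (3*x) + 2 = -4.
Step 4. [(3*x) + 2 = -4] +2 is outermost — subtract 2 both sides, so sub: 3*x = -6.
Step 5. [3*x = -6] leading coefficient 3: divide by 3 ⇒ div: x = -2.

Answer: x ∈ {-2}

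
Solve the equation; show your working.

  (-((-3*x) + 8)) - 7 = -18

Step 1. [(-((-3*x) + 8)) - 7 = -18] the outer -7 inverts by adding 7, so sub: -((-3*x) + 8) = -11.
Step 2. [-((-3*x) + 8) = -11] LHS negated; negate both sides ⇒ neg: (-3*x) + 8 = 11.
Step 3. [(-3*x) + 8 = 11] 8 comes off first (subtract 8). So sub: -3*x = 3.
Step 4. [-3*x = 3] -3 out front; divide by -3, so div: x = -1.

Answer: x ∈ {-1}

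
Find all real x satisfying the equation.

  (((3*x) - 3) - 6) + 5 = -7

Step 1. [(((3*x) - 3) - 6) + 5 = -7] peel the +5: subtract 5 from each side ⇒ sub: ((3*x) - 3) - 6 = -12.
Step 2. [((3*x) - 3) - 6 = -12] peel the -6: add 6 from each side. So sub: (3*x) - 3 = -6.
Step 3. [(3*x) - 3 = -6] 3 divides every term; factor it out ⇒ factor: x - 1 = -2.
Step 4. [x - 1 = -2] peel the -1: add 1 from each side, so sub: x = -1.

Answer: x ∈ {-1}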